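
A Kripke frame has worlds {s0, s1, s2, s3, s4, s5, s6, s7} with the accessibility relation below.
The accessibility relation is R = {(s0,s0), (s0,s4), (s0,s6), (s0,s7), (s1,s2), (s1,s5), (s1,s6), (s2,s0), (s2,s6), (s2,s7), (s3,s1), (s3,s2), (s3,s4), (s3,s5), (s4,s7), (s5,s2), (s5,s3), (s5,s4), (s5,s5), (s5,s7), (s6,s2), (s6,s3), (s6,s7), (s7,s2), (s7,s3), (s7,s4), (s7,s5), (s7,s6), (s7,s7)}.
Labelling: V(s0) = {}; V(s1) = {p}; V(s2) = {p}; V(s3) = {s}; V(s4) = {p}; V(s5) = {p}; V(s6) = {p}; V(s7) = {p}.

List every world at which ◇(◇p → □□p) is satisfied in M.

none

Recall that □ψ holds at a world iff ψ holds at every accessible world, and ◇ψ holds iff ψ holds at some accessible world.
Let φ = ◇(◇p → □□p). Evaluate φ at each world:
  s0 (successors {s0, s4, s6, s7}): φ is false.
  s1 (successors {s2, s5, s6}): φ is false.
  s2 (successors {s0, s6, s7}): φ is false.
  s3 (successors {s1, s2, s4, s5}): φ is false.
  s4 (successors {s7}): φ is false.
  s5 (successors {s2, s3, s4, s5, s7}): φ is false.
  s6 (successors {s2, s3, s7}): φ is false.
  s7 (successors {s2, s3, s4, s5, s6, s7}): φ is false.
For instance, at s5:
  At s5: ◇(◇p → □□p) requires ◇p → □□p at some successor in {s2, s3, s4, s5, s7}.
    At s2: ◇p → □□p is false.
    At s3: ◇p → □□p is false.
    At s4: ◇p → □□p is false.
    At s5: ◇p → □□p is false.
    At s7: ◇p → □□p is false.
  So ◇(◇p → □□p) is false at s5.
Satisfying worlds: none.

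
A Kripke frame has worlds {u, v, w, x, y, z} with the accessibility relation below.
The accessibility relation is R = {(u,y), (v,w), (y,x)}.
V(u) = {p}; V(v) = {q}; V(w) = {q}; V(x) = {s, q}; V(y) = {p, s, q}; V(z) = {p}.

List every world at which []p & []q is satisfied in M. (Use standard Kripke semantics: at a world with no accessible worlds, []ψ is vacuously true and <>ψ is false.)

u, w, x, z

Let φ = []p & []q. Evaluate φ at each world:
  u (successors {y}): φ is true.
  v (successors {w}): φ is false.
  w (successors ∅): φ is true.
  x (successors ∅): φ is true.
  y (successors {x}): φ is false.
  z (successors ∅): φ is true.
For instance, at v:
  At v: []p is false, []q is true, so []p & []q is false.
    At v: []p requires p at every successor {w}.
      p fails at w, so []p is false at v.
    At v: []q requires q at every successor {w}.
      At w: q is true.
    So []q is true at v.
Satisfying worlds: {u, w, x, z}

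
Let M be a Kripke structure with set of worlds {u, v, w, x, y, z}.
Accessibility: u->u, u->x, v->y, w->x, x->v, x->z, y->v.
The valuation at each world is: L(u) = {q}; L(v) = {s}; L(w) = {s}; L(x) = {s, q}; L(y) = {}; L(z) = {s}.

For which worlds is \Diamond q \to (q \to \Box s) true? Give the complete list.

v, w, x, y, z

Recall that \Box ψ holds at a world iff ψ holds at every accessible world, and \Diamond ψ holds iff ψ holds at some accessible world.
Let φ = \Diamond q \to (q \to \Box s). Evaluate φ at each world:
  u (successors {u, x}): φ is false.
  v (successors {y}): φ is true.
  w (successors {x}): φ is true.
  x (successors {v, z}): φ is true.
  y (successors {v}): φ is true.
  z (successors ∅): φ is true.
For instance, at u:
  At u: \Diamond q is true, q \to \Box s is false, so \Diamond q \to (q \to \Box s) is false.
    At u: \Diamond q requires q at some successor in {u, x}.
      q holds at u, so \Diamond q is true at u.
    At u: q is true, \Box s is false, so q \to \Box s is false.
      At u: \Box s requires s at every successor {u, x}.
        s fails at u, so \Box s is false at u.
Satisfying worlds: {v, w, x, y, z}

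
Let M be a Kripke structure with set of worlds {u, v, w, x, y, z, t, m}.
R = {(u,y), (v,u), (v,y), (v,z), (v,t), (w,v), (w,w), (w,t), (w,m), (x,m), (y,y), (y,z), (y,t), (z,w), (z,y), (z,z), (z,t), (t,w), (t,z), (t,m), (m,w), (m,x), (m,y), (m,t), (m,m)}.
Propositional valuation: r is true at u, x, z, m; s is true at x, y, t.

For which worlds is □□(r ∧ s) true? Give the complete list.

none

Recall that □ψ holds at a world iff ψ holds at every accessible world, and ◇ψ holds iff ψ holds at some accessible world.
Let φ = □□(r ∧ s). Evaluate φ at each world:
  u (successors {y}): φ is false.
  v (successors {u, y, z, t}): φ is false.
  w (successors {v, w, t, m}): φ is false.
  x (successors {m}): φ is false.
  y (successors {y, z, t}): φ is false.
  z (successors {w, y, z, t}): φ is false.
  t (successors {w, z, m}): φ is false.
  m (successors {w, x, y, t, m}): φ is false.
For instance, at m:
  At m: □□(r ∧ s) requires □(r ∧ s) at every successor {w, x, y, t, m}.
    □(r ∧ s) fails at w, so □□(r ∧ s) is false at m.
      At w: □(r ∧ s) requires r ∧ s at every successor {v, w, t, m}.
        r ∧ s fails at v, so □(r ∧ s) is false at w.
Satisfying worlds: none.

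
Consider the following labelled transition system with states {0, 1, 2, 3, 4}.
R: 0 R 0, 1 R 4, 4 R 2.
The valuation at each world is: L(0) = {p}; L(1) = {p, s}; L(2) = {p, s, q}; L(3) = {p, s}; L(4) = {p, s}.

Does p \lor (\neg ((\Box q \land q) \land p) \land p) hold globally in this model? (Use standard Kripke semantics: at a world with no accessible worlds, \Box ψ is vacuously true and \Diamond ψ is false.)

Let φ = p \lor (\neg ((\Box q \land q) \land p) \land p). Evaluate φ at each world:
  0 (successors {0}): φ is true.
  1 (successors {4}): φ is true.
  2 (successors ∅): φ is true.
  3 (successors ∅): φ is true.
  4 (successors {2}): φ is true.
For instance, at 4:
  At 4: p is true, \neg ((\Box q \land q) \land p) \land p is true, so p \lor (\neg ((\Box q \land q) \land p) \land p) is true.
    At 4: \neg ((\Box q \land q) \land p) is true, p is true, so \neg ((\Box q \land q) \land p) \land p is true.
      At 4: (\Box q \land q) \land p is false, so \neg ((\Box q \land q) \land p) is true.

Yes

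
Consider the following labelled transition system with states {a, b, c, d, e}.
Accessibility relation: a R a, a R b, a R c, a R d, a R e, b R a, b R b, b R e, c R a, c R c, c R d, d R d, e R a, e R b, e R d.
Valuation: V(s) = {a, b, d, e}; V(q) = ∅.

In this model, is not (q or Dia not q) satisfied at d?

No

At d: q or Dia not q is true, so not (q or Dia not q) is false.
  At d: q is false, Dia not q is true, so q or Dia not q is true.
    At d: Dia not q requires not q at some successor in {d}.
      not q holds at d, so Dia not q is true at d.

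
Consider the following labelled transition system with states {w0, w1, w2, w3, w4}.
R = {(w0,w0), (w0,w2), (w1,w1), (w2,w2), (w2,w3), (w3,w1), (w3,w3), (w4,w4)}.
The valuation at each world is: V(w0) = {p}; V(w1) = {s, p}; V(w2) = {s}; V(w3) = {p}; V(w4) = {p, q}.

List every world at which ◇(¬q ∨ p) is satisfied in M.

w0, w1, w2, w3, w4

Recall that ◇ψ holds at a world iff ψ holds at some accessible world.
Let φ = ◇(¬q ∨ p). Evaluate φ at each world:
  w0 (successors {w0, w2}): φ is true.
  w1 (successors {w1}): φ is true.
  w2 (successors {w2, w3}): φ is true.
  w3 (successors {w1, w3}): φ is true.
  w4 (successors {w4}): φ is true.
For instance, at w4:
  At w4: ◇(¬q ∨ p) requires ¬q ∨ p at some successor in {w4}.
    ¬q ∨ p holds at w4, so ◇(¬q ∨ p) is true at w4.
Satisfying worlds: {w0, w1, w2, w3, w4}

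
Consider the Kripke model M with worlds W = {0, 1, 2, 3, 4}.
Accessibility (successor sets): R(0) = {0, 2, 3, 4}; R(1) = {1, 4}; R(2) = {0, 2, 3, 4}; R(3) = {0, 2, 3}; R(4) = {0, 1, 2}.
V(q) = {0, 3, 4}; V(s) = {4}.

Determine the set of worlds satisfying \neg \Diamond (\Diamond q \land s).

Recall that \Diamond ψ holds at a world iff ψ holds at some accessible world.
Let φ = \neg \Diamond (\Diamond q \land s). Evaluate φ at each world:
  0 (successors {0, 2, 3, 4}): φ is false.
  1 (successors {1, 4}): φ is false.
  2 (successors {0, 2, 3, 4}): φ is false.
  3 (successors {0, 2, 3}): φ is true.
  4 (successors {0, 1, 2}): φ is true.
For instance, at 2:
  At 2: \Diamond (\Diamond q \land s) is true, so \neg \Diamond (\Diamond q \land s) is false.
    At 2: \Diamond (\Diamond q \land s) requires \Diamond q \land s at some successor in {0, 2, 3, 4}.
      \Diamond q \land s holds at 4, so \Diamond (\Diamond q \land s) is true at 2.
Satisfying worlds: {3, 4}

3, 4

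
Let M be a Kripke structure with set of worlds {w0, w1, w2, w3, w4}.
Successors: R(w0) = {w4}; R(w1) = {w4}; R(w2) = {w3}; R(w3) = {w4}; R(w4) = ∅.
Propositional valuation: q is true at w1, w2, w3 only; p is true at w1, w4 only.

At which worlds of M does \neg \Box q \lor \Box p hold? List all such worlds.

Let φ = \neg \Box q \lor \Box p. Evaluate φ at each world:
  w0 (successors {w4}): φ is true.
  w1 (successors {w4}): φ is true.
  w2 (successors {w3}): φ is false.
  w3 (successors {w4}): φ is true.
  w4 (successors ∅): φ is true.
For instance, at w1:
  At w1: \neg \Box q is true, \Box p is true, so \neg \Box q \lor \Box p is true.
    At w1: \Box q is false, so \neg \Box q is true.
      At w1: \Box q requires q at every successor {w4}.
        q fails at w4, so \Box q is false at w1.
    At w1: \Box p requires p at every successor {w4}.
      At w4: p is true.
    So \Box p is true at w1.
Satisfying worlds: {w0, w1, w3, w4}

w0, w1, w3, w4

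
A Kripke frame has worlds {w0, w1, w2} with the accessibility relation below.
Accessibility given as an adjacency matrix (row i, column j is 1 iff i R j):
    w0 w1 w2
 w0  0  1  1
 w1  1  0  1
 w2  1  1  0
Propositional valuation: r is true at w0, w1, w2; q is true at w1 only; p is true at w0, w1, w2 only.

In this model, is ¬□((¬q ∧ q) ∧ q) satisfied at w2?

At w2: □((¬q ∧ q) ∧ q) is false, so ¬□((¬q ∧ q) ∧ q) is true.
  At w2: □((¬q ∧ q) ∧ q) requires (¬q ∧ q) ∧ q at every successor {w0, w1}.
    (¬q ∧ q) ∧ q fails at w0, so □((¬q ∧ q) ∧ q) is false at w2.

Yes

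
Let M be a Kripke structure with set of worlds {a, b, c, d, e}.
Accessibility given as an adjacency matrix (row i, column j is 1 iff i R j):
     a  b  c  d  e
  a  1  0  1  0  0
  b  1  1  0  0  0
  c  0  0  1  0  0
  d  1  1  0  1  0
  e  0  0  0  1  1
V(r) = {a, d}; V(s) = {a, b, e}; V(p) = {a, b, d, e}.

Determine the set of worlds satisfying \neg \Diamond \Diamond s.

c

Let φ = \neg \Diamond \Diamond s. Evaluate φ at each world:
  a (successors {a, c}): φ is false.
  b (successors {a, b}): φ is false.
  c (successors {c}): φ is true.
  d (successors {a, b, d}): φ is false.
  e (successors {d, e}): φ is false.
For instance, at c:
  At c: \Diamond \Diamond s is false, so \neg \Diamond \Diamond s is true.
    At c: \Diamond \Diamond s requires \Diamond s at some successor in {c}.
      At c: \Diamond s is false.
    So \Diamond \Diamond s is false at c.
Satisfying worlds: {c}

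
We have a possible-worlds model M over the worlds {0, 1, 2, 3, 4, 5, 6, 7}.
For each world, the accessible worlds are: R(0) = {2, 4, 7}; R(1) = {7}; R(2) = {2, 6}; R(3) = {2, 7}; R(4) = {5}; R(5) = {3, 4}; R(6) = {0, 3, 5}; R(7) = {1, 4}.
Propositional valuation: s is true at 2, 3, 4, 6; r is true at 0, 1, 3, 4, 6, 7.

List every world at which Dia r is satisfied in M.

0, 1, 2, 3, 5, 6, 7

Recall that Dia ψ holds at a world iff ψ holds at some accessible world.
Let φ = Dia r. Evaluate φ at each world:
  0 (successors {2, 4, 7}): φ is true.
  1 (successors {7}): φ is true.
  2 (successors {2, 6}): φ is true.
  3 (successors {2, 7}): φ is true.
  4 (successors {5}): φ is false.
  5 (successors {3, 4}): φ is true.
  6 (successors {0, 3, 5}): φ is true.
  7 (successors {1, 4}): φ is true.
For instance, at 1:
  At 1: Dia r requires r at some successor in {7}.
    r holds at 7, so Dia r is true at 1.
Satisfying worlds: {0, 1, 2, 3, 5, 6, 7}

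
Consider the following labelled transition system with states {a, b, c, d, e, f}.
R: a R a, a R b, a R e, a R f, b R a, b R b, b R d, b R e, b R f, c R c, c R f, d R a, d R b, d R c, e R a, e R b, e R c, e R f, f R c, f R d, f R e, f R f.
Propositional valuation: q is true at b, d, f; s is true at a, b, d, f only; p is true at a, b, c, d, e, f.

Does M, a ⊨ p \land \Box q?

At a: p is true, \Box q is false, so p \land \Box q is false.
  At a: \Box q requires q at every successor {a, b, e, f}.
    q fails at a, so \Box q is false at a.

No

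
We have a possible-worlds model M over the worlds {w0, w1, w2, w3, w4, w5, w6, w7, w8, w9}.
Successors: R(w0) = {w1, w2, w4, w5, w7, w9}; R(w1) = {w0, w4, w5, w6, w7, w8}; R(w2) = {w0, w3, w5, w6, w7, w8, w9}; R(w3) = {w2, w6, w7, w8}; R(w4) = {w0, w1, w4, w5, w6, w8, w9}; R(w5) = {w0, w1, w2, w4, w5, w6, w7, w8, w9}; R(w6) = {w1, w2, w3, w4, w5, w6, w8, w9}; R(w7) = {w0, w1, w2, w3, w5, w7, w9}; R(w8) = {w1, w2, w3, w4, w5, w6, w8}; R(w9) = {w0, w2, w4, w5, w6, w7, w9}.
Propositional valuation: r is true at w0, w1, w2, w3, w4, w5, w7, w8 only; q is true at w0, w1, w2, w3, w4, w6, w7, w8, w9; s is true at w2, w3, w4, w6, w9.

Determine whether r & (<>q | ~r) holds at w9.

Recall that <>ψ holds at a world iff ψ holds at some accessible world.
At w9: r is false, <>q | ~r is true, so r & (<>q | ~r) is false.
  At w9: <>q is true, ~r is true, so <>q | ~r is true.
    At w9: <>q requires q at some successor in {w0, w2, w4, w5, w6, w7, w9}.
      q holds at w0, so <>q is true at w9.

No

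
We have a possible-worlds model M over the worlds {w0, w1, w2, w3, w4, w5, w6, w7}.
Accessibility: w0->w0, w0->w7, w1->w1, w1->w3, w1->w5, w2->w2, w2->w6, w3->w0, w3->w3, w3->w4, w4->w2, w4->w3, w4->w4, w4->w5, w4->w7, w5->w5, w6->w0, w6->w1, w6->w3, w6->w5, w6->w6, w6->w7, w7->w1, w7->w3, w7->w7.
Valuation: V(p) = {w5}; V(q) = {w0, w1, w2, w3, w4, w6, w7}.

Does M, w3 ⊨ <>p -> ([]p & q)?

At w3: <>p is false, []p & q is false, so <>p -> ([]p & q) is true.
  At w3: <>p requires p at some successor in {w0, w3, w4}.
    At w0: p is false.
    At w3: p is false.
    At w4: p is false.
  So <>p is false at w3.
  At w3: []p is false, q is true, so []p & q is false.
    At w3: []p requires p at every successor {w0, w3, w4}.
      p fails at w0, so []p is false at w3.

Yes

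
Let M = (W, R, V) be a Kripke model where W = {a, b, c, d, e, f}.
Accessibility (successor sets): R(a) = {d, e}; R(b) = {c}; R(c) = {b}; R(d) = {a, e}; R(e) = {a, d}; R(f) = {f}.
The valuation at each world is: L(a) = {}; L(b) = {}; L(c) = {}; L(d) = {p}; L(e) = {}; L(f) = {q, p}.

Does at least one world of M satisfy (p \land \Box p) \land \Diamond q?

Let φ = (p \land \Box p) \land \Diamond q. Evaluate φ at each world:
  a (successors {d, e}): φ is false.
  b (successors {c}): φ is false.
  c (successors {b}): φ is false.
  d (successors {a, e}): φ is false.
  e (successors {a, d}): φ is false.
  f (successors {f}): φ is true.
Detail at f (witness):
  At f: p \land \Box p is true, \Diamond q is true, so (p \land \Box p) \land \Diamond q is true.
    At f: p is true, \Box p is true, so p \land \Box p is true.
      At f: \Box p requires p at every successor {f}.
        At f: p is true.
      So \Box p is true at f.
    At f: \Diamond q requires q at some successor in {f}.
      q holds at f, so \Diamond q is true at f.

Yes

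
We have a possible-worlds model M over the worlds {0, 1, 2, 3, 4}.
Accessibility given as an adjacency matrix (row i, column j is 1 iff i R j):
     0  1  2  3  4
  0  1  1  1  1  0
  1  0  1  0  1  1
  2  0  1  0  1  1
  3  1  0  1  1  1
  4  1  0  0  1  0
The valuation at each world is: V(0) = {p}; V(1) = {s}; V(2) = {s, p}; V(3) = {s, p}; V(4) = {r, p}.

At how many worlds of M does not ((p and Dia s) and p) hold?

1

Let φ = not ((p and Dia s) and p). Evaluate φ at each world:
  0 (successors {0, 1, 2, 3}): φ is false.
  1 (successors {1, 3, 4}): φ is true.
  2 (successors {1, 3, 4}): φ is false.
  3 (successors {0, 2, 3, 4}): φ is false.
  4 (successors {0, 3}): φ is false.
For instance, at 2:
  At 2: (p and Dia s) and p is true, so not ((p and Dia s) and p) is false.
    At 2: p and Dia s is true, p is true, so (p and Dia s) and p is true.
      At 2: p is true, Dia s is true, so p and Dia s is true.
Satisfying worlds: {1}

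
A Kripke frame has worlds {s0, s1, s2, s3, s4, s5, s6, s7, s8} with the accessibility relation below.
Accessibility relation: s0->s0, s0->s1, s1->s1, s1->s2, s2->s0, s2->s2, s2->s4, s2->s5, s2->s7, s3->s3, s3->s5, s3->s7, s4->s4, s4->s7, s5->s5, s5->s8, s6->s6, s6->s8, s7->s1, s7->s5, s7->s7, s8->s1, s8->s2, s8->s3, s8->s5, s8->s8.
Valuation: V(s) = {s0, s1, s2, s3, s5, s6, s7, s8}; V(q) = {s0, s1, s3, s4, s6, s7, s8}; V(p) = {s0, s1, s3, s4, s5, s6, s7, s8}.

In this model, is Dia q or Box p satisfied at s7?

At s7: Dia q is true, Box p is true, so Dia q or Box p is true.
  At s7: Dia q requires q at some successor in {s1, s5, s7}.
    q holds at s1, so Dia q is true at s7.
  At s7: Box p requires p at every successor {s1, s5, s7}.
    At s1: p is true.
    At s5: p is true.
    At s7: p is true.
  So Box p is true at s7.

Yes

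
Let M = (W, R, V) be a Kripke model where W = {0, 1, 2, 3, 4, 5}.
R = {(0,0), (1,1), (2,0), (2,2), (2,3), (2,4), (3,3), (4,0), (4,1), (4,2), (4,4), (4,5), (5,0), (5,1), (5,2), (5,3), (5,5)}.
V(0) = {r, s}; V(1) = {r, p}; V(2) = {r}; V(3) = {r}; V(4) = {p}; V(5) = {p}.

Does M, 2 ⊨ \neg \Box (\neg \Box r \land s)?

Yes

At 2: \Box (\neg \Box r \land s) is false, so \neg \Box (\neg \Box r \land s) is true.
  At 2: \Box (\neg \Box r \land s) requires \neg \Box r \land s at every successor {0, 2, 3, 4}.
    \neg \Box r \land s fails at 0, so \Box (\neg \Box r \land s) is false at 2.
      At 0: \neg \Box r is false, s is true, so \neg \Box r \land s is false.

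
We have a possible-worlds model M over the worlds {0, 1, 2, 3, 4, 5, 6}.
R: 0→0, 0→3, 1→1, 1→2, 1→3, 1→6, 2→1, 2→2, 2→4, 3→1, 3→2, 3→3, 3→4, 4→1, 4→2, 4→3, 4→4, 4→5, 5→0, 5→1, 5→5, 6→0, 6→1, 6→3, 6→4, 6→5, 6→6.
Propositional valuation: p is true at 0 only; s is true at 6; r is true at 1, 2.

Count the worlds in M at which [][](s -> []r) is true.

1

Recall that []ψ holds at a world iff ψ holds at every accessible world, and <>ψ holds iff ψ holds at some accessible world.
Let φ = [][](s -> []r). Evaluate φ at each world:
  0 (successors {0, 3}): φ is true.
  1 (successors {1, 2, 3, 6}): φ is false.
  2 (successors {1, 2, 4}): φ is false.
  3 (successors {1, 2, 3, 4}): φ is false.
  4 (successors {1, 2, 3, 4, 5}): φ is false.
  5 (successors {0, 1, 5}): φ is false.
  6 (successors {0, 1, 3, 4, 5, 6}): φ is false.
For instance, at 2:
  At 2: [][](s -> []r) requires [](s -> []r) at every successor {1, 2, 4}.
    [](s -> []r) fails at 1, so [][](s -> []r) is false at 2.
      At 1: [](s -> []r) requires s -> []r at every successor {1, 2, 3, 6}.
        s -> []r fails at 6, so [](s -> []r) is false at 1.
Satisfying worlds: {0}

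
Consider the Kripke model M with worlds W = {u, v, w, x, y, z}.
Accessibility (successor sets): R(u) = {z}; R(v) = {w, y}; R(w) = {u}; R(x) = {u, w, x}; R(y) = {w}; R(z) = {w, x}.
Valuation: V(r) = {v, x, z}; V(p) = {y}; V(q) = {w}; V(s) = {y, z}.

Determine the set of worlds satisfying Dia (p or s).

u, v

Let φ = Dia (p or s). Evaluate φ at each world:
  u (successors {z}): φ is true.
  v (successors {w, y}): φ is true.
  w (successors {u}): φ is false.
  x (successors {u, w, x}): φ is false.
  y (successors {w}): φ is false.
  z (successors {w, x}): φ is false.
For instance, at u:
  At u: Dia (p or s) requires p or s at some successor in {z}.
    p or s holds at z, so Dia (p or s) is true at u.
Satisfying worlds: {u, v}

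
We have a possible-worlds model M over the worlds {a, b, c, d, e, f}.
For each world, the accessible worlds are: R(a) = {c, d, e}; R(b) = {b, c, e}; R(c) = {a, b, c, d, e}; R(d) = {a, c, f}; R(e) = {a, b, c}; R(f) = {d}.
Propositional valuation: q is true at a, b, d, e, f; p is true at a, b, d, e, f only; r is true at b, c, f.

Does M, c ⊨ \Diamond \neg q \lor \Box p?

Yes

At c: \Diamond \neg q is true, \Box p is false, so \Diamond \neg q \lor \Box p is true.
  At c: \Diamond \neg q requires \neg q at some successor in {a, b, c, d, e}.
    \neg q holds at c, so \Diamond \neg q is true at c.
  At c: \Box p requires p at every successor {a, b, c, d, e}.
    p fails at c, so \Box p is false at c.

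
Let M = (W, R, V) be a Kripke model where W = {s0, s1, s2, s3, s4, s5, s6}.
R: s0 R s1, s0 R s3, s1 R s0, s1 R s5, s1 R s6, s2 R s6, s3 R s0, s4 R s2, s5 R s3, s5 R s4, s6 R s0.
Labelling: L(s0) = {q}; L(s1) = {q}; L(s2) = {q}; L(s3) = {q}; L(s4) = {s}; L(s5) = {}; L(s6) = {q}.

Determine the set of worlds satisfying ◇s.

Let φ = ◇s. Evaluate φ at each world:
  s0 (successors {s1, s3}): φ is false.
  s1 (successors {s0, s5, s6}): φ is false.
  s2 (successors {s6}): φ is false.
  s3 (successors {s0}): φ is false.
  s4 (successors {s2}): φ is false.
  s5 (successors {s3, s4}): φ is true.
  s6 (successors {s0}): φ is false.
For instance, at s4:
  At s4: ◇s requires s at some successor in {s2}.
    At s2: s is false.
  So ◇s is false at s4.
Satisfying worlds: {s5}

s5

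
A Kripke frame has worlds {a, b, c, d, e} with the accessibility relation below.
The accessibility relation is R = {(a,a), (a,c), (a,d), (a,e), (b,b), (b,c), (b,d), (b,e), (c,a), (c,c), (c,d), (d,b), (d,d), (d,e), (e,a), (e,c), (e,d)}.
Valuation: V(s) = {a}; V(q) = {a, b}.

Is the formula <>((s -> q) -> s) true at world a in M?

At a: <>((s -> q) -> s) requires (s -> q) -> s at some successor in {a, c, d, e}.
  (s -> q) -> s holds at a, so <>((s -> q) -> s) is true at a.

Yes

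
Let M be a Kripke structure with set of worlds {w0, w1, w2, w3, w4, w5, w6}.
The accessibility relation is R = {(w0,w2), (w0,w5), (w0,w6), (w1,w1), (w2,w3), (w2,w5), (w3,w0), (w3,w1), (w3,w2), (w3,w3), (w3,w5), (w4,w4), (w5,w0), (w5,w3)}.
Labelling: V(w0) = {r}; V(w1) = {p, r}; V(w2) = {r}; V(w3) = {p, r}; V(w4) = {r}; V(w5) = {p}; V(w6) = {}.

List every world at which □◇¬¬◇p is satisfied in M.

w1, w2, w3, w5, w6

Let φ = □◇¬¬◇p. Evaluate φ at each world:
  w0 (successors {w2, w5, w6}): φ is false.
  w1 (successors {w1}): φ is true.
  w2 (successors {w3, w5}): φ is true.
  w3 (successors {w0, w1, w2, w3, w5}): φ is true.
  w4 (successors {w4}): φ is false.
  w5 (successors {w0, w3}): φ is true.
  w6 (successors ∅): φ is true.
For instance, at w1:
  At w1: □◇¬¬◇p requires ◇¬¬◇p at every successor {w1}.
      At w1: ◇¬¬◇p requires ¬¬◇p at some successor in {w1}.
        ¬¬◇p holds at w1, so ◇¬¬◇p is true at w1.
  So □◇¬¬◇p is true at w1.
Satisfying worlds: {w1, w2, w3, w5, w6}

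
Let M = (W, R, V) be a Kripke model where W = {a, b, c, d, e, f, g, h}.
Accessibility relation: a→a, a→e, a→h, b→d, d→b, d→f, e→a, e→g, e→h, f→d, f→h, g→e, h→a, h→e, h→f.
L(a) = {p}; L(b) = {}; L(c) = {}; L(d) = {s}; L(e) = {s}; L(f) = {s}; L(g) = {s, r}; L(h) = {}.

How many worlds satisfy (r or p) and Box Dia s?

Let φ = (r or p) and Box Dia s. Evaluate φ at each world:
  a (successors {a, e, h}): φ is true.
  b (successors {d}): φ is false.
  c (successors ∅): φ is false.
  d (successors {b, f}): φ is false.
  e (successors {a, g, h}): φ is false.
  f (successors {d, h}): φ is false.
  g (successors {e}): φ is true.
  h (successors {a, e, f}): φ is false.
For instance, at e:
  At e: r or p is false, Box Dia s is true, so (r or p) and Box Dia s is false.
    At e: Box Dia s requires Dia s at every successor {a, g, h}.
      At a: Dia s is true.
      At g: Dia s is true.
      At h: Dia s is true.
    So Box Dia s is true at e.
Satisfying worlds: {a, g}

2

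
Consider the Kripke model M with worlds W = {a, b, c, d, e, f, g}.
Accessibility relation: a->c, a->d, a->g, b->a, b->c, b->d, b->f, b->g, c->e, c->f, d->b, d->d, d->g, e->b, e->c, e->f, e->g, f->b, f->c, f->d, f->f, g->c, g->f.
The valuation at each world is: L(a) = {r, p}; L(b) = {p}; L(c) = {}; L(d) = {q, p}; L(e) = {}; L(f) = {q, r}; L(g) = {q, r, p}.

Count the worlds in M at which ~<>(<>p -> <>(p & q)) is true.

0

Recall that <>ψ holds at a world iff ψ holds at some accessible world.
Let φ = ~<>(<>p -> <>(p & q)). Evaluate φ at each world:
  a (successors {c, d, g}): φ is false.
  b (successors {a, c, d, f, g}): φ is false.
  c (successors {e, f}): φ is false.
  d (successors {b, d, g}): φ is false.
  e (successors {b, c, f, g}): φ is false.
  f (successors {b, c, d, f}): φ is false.
  g (successors {c, f}): φ is false.
For instance, at a:
  At a: <>(<>p -> <>(p & q)) is true, so ~<>(<>p -> <>(p & q)) is false.
    At a: <>(<>p -> <>(p & q)) requires <>p -> <>(p & q) at some successor in {c, d, g}.
      <>p -> <>(p & q) holds at c, so <>(<>p -> <>(p & q)) is true at a.
Satisfying worlds: none.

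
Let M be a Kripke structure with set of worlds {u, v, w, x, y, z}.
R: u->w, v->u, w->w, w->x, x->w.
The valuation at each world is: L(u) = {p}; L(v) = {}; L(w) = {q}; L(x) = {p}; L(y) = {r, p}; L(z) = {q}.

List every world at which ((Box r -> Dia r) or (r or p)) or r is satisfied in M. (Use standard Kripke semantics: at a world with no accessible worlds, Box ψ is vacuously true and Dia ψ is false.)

u, v, w, x, y

Let φ = ((Box r -> Dia r) or (r or p)) or r. Evaluate φ at each world:
  u (successors {w}): φ is true.
  v (successors {u}): φ is true.
  w (successors {w, x}): φ is true.
  x (successors {w}): φ is true.
  y (successors ∅): φ is true.
  z (successors ∅): φ is false.
For instance, at x:
  At x: (Box r -> Dia r) or (r or p) is true, r is false, so ((Box r -> Dia r) or (r or p)) or r is true.
    At x: Box r -> Dia r is true, r or p is true, so (Box r -> Dia r) or (r or p) is true.
      At x: Box r is false, Dia r is false, so Box r -> Dia r is true.
Satisfying worlds: {u, v, w, x, y}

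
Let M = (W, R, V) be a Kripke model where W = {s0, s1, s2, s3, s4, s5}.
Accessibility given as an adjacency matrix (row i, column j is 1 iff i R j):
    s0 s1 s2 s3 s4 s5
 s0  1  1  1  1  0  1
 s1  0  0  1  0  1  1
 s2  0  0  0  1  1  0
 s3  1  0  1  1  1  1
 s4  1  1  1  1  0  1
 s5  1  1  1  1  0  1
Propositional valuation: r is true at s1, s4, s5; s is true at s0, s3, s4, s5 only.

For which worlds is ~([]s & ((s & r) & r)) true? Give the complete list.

Let φ = ~([]s & ((s & r) & r)). Evaluate φ at each world:
  s0 (successors {s0, s1, s2, s3, s5}): φ is true.
  s1 (successors {s2, s4, s5}): φ is true.
  s2 (successors {s3, s4}): φ is true.
  s3 (successors {s0, s2, s3, s4, s5}): φ is true.
  s4 (successors {s0, s1, s2, s3, s5}): φ is true.
  s5 (successors {s0, s1, s2, s3, s5}): φ is true.
For instance, at s4:
  At s4: []s & ((s & r) & r) is false, so ~([]s & ((s & r) & r)) is true.
    At s4: []s is false, (s & r) & r is true, so []s & ((s & r) & r) is false.
      At s4: []s requires s at every successor {s0, s1, s2, s3, s5}.
        s fails at s1, so []s is false at s4.
Satisfying worlds: {s0, s1, s2, s3, s4, s5}

s0, s1, s2, s3, s4, s5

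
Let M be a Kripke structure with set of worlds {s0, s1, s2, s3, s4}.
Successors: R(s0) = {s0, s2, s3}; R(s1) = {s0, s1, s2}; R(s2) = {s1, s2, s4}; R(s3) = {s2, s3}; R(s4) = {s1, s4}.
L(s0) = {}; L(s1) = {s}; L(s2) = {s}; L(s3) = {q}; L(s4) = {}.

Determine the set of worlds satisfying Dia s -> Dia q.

s0, s3

Recall that Dia ψ holds at a world iff ψ holds at some accessible world.
Let φ = Dia s -> Dia q. Evaluate φ at each world:
  s0 (successors {s0, s2, s3}): φ is true.
  s1 (successors {s0, s1, s2}): φ is false.
  s2 (successors {s1, s2, s4}): φ is false.
  s3 (successors {s2, s3}): φ is true.
  s4 (successors {s1, s4}): φ is false.
For instance, at s0:
  At s0: Dia s is true, Dia q is true, so Dia s -> Dia q is true.
    At s0: Dia s requires s at some successor in {s0, s2, s3}.
      s holds at s2, so Dia s is true at s0.
    At s0: Dia q requires q at some successor in {s0, s2, s3}.
      q holds at s3, so Dia q is true at s0.
Satisfying worlds: {s0, s3}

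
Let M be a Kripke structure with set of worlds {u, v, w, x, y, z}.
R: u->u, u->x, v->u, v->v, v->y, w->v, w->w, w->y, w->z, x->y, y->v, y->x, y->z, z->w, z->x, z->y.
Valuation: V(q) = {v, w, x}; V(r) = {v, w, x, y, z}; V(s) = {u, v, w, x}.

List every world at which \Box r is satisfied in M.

Let φ = \Box r. Evaluate φ at each world:
  u (successors {u, x}): φ is false.
  v (successors {u, v, y}): φ is false.
  w (successors {v, w, y, z}): φ is true.
  x (successors {y}): φ is true.
  y (successors {v, x, z}): φ is true.
  z (successors {w, x, y}): φ is true.
For instance, at x:
  At x: \Box r requires r at every successor {y}.
    At y: r is true.
  So \Box r is true at x.
Satisfying worlds: {w, x, y, z}

w, x, y, z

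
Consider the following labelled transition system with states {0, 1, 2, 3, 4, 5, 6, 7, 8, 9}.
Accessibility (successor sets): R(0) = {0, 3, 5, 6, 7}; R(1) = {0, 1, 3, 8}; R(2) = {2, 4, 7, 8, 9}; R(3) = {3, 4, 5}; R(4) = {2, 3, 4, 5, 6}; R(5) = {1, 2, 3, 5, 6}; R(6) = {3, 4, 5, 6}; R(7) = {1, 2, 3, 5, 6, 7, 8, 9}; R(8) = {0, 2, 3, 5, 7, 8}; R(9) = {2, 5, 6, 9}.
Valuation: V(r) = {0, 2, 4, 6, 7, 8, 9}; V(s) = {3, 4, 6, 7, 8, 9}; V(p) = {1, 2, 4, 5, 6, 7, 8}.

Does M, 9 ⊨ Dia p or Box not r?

At 9: Dia p is true, Box not r is false, so Dia p or Box not r is true.
  At 9: Dia p requires p at some successor in {2, 5, 6, 9}.
    p holds at 2, so Dia p is true at 9.
  At 9: Box not r requires not r at every successor {2, 5, 6, 9}.
    not r fails at 2, so Box not r is false at 9.

Yes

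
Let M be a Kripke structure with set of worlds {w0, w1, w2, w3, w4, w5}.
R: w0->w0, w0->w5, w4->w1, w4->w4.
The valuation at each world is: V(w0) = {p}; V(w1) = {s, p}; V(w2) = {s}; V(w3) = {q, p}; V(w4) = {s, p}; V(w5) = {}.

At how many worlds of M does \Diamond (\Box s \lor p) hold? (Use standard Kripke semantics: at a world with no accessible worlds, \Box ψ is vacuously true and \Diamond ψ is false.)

2

Let φ = \Diamond (\Box s \lor p). Evaluate φ at each world:
  w0 (successors {w0, w5}): φ is true.
  w1 (successors ∅): φ is false.
  w2 (successors ∅): φ is false.
  w3 (successors ∅): φ is false.
  w4 (successors {w1, w4}): φ is true.
  w5 (successors ∅): φ is false.
For instance, at w0:
  At w0: \Diamond (\Box s \lor p) requires \Box s \lor p at some successor in {w0, w5}.
    \Box s \lor p holds at w0, so \Diamond (\Box s \lor p) is true at w0.
      At w0: \Box s is false, p is true, so \Box s \lor p is true.
Satisfying worlds: {w0, w4}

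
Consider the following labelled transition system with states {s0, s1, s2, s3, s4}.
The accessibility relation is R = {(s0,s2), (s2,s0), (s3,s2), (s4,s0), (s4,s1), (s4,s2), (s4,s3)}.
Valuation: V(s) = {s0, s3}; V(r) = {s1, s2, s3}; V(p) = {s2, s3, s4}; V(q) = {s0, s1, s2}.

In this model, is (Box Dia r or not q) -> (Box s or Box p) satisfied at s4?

Recall that Box ψ holds at a world iff ψ holds at every accessible world, and Dia ψ holds iff ψ holds at some accessible world.
At s4: Box Dia r or not q is true, Box s or Box p is false, so (Box Dia r or not q) -> (Box s or Box p) is false.
  At s4: Box Dia r is false, not q is true, so Box Dia r or not q is true.
    At s4: Box Dia r requires Dia r at every successor {s0, s1, s2, s3}.
      Dia r fails at s1, so Box Dia r is false at s4.
  At s4: Box s is false, Box p is false, so Box s or Box p is false.
    At s4: Box s requires s at every successor {s0, s1, s2, s3}.
      s fails at s1, so Box s is false at s4.
    At s4: Box p requires p at every successor {s0, s1, s2, s3}.
      p fails at s0, so Box p is false at s4.

No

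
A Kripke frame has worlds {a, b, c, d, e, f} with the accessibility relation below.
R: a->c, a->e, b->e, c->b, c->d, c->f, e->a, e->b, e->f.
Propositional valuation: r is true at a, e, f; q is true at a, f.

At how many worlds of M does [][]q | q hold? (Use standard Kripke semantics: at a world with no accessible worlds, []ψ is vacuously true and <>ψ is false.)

Let φ = [][]q | q. Evaluate φ at each world:
  a (successors {c, e}): φ is true.
  b (successors {e}): φ is false.
  c (successors {b, d, f}): φ is false.
  d (successors ∅): φ is true.
  e (successors {a, b, f}): φ is false.
  f (successors ∅): φ is true.
For instance, at e:
  At e: [][]q is false, q is false, so [][]q | q is false.
    At e: [][]q requires []q at every successor {a, b, f}.
      []q fails at a, so [][]q is false at e.
Satisfying worlds: {a, d, f}

3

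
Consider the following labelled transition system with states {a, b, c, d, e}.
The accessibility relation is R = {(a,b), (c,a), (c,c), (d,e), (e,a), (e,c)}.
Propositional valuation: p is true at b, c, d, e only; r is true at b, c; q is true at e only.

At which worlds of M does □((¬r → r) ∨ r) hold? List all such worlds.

Recall that □ψ holds at a world iff ψ holds at every accessible world, and ◇ψ holds iff ψ holds at some accessible world.
Let φ = □((¬r → r) ∨ r). Evaluate φ at each world:
  a (successors {b}): φ is true.
  b (successors ∅): φ is true.
  c (successors {a, c}): φ is false.
  d (successors {e}): φ is false.
  e (successors {a, c}): φ is false.
For instance, at a:
  At a: □((¬r → r) ∨ r) requires (¬r → r) ∨ r at every successor {b}.
    At b: (¬r → r) ∨ r is true.
  So □((¬r → r) ∨ r) is true at a.
Satisfying worlds: {a, b}

a, b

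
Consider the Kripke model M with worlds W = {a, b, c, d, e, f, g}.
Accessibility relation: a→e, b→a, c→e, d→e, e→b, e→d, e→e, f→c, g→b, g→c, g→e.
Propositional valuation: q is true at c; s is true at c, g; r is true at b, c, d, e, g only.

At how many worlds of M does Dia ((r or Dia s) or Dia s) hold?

6

Recall that Dia ψ holds at a world iff ψ holds at some accessible world.
Let φ = Dia ((r or Dia s) or Dia s). Evaluate φ at each world:
  a (successors {e}): φ is true.
  b (successors {a}): φ is false.
  c (successors {e}): φ is true.
  d (successors {e}): φ is true.
  e (successors {b, d, e}): φ is true.
  f (successors {c}): φ is true.
  g (successors {b, c, e}): φ is true.
For instance, at g:
  At g: Dia ((r or Dia s) or Dia s) requires (r or Dia s) or Dia s at some successor in {b, c, e}.
    (r or Dia s) or Dia s holds at b, so Dia ((r or Dia s) or Dia s) is true at g.
      At b: r or Dia s is true, Dia s is false, so (r or Dia s) or Dia s is true.
Satisfying worlds: {a, c, d, e, f, g}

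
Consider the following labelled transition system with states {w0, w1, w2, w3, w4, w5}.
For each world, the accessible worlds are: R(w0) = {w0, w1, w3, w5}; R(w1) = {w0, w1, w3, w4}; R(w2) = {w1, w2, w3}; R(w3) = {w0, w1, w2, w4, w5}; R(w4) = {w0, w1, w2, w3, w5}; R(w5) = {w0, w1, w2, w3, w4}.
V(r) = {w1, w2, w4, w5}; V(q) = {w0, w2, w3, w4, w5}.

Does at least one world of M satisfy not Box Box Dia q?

No

Recall that Box ψ holds at a world iff ψ holds at every accessible world, and Dia ψ holds iff ψ holds at some accessible world.
Let φ = not Box Box Dia q. Evaluate φ at each world:
  w0 (successors {w0, w1, w3, w5}): φ is false.
  w1 (successors {w0, w1, w3, w4}): φ is false.
  w2 (successors {w1, w2, w3}): φ is false.
  w3 (successors {w0, w1, w2, w4, w5}): φ is false.
  w4 (successors {w0, w1, w2, w3, w5}): φ is false.
  w5 (successors {w0, w1, w2, w3, w4}): φ is false.
For instance, at w5:
  At w5: Box Box Dia q is true, so not Box Box Dia q is false.
    At w5: Box Box Dia q requires Box Dia q at every successor {w0, w1, w2, w3, w4}.
      At w0: Box Dia q is true.
      At w1: Box Dia q is true.
      At w2: Box Dia q is true.
      At w3: Box Dia q is true.
      At w4: Box Dia q is true.
    So Box Box Dia q is true at w5.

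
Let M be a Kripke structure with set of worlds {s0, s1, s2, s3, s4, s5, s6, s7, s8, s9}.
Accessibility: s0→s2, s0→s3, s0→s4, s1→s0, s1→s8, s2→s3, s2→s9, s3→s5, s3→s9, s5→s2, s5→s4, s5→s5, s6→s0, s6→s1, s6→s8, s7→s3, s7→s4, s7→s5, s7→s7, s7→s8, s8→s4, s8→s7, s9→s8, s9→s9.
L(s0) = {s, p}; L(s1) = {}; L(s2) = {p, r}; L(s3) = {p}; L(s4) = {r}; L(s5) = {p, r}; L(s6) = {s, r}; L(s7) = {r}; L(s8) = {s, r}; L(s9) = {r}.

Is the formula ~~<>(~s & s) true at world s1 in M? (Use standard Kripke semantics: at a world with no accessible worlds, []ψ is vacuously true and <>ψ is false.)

At s1: ~<>(~s & s) is true, so ~~<>(~s & s) is false.
  At s1: <>(~s & s) is false, so ~<>(~s & s) is true.
    At s1: <>(~s & s) requires ~s & s at some successor in {s0, s8}.
      At s0: ~s & s is false.
      At s8: ~s & s is false.
    So <>(~s & s) is false at s1.

No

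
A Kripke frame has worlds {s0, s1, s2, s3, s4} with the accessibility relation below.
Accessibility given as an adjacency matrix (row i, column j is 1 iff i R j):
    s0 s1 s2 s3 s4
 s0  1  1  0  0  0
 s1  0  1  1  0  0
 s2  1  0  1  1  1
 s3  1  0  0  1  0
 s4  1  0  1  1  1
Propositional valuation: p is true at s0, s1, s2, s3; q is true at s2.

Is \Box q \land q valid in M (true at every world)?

Let φ = \Box q \land q. Evaluate φ at each world:
  s0 (successors {s0, s1}): φ is false.
  s1 (successors {s1, s2}): φ is false.
  s2 (successors {s0, s2, s3, s4}): φ is false.
  s3 (successors {s0, s3}): φ is false.
  s4 (successors {s0, s2, s3, s4}): φ is false.
Detail at s0 (counterexample):
  At s0: \Box q is false, q is false, so \Box q \land q is false.
    At s0: \Box q requires q at every successor {s0, s1}.
      q fails at s0, so \Box q is false at s0.

No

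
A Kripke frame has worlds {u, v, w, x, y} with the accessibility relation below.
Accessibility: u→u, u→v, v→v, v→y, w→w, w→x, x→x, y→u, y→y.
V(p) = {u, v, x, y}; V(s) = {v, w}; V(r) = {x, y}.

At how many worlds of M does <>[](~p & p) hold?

Let φ = <>[](~p & p). Evaluate φ at each world:
  u (successors {u, v}): φ is false.
  v (successors {v, y}): φ is false.
  w (successors {w, x}): φ is false.
  x (successors {x}): φ is false.
  y (successors {u, y}): φ is false.
For instance, at v:
  At v: <>[](~p & p) requires [](~p & p) at some successor in {v, y}.
    At v: [](~p & p) is false.
    At y: [](~p & p) is false.
  So <>[](~p & p) is false at v.
Satisfying worlds: none.

0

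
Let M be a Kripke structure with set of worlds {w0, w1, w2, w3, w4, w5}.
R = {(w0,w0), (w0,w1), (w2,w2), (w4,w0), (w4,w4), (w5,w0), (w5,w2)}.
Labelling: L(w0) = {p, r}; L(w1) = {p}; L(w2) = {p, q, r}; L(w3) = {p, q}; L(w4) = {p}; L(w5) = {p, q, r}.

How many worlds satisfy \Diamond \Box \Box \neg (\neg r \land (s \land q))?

Let φ = \Diamond \Box \Box \neg (\neg r \land (s \land q)). Evaluate φ at each world:
  w0 (successors {w0, w1}): φ is true.
  w1 (successors ∅): φ is false.
  w2 (successors {w2}): φ is true.
  w3 (successors ∅): φ is false.
  w4 (successors {w0, w4}): φ is true.
  w5 (successors {w0, w2}): φ is true.
For instance, at w5:
  At w5: \Diamond \Box \Box \neg (\neg r \land (s \land q)) requires \Box \Box \neg (\neg r \land (s \land q)) at some successor in {w0, w2}.
    \Box \Box \neg (\neg r \land (s \land q)) holds at w0, so \Diamond \Box \Box \neg (\neg r \land (s \land q)) is true at w5.
      At w0: \Box \Box \neg (\neg r \land (s \land q)) requires \Box \neg (\neg r \land (s \land q)) at every successor {w0, w1}.
        At w0: \Box \neg (\neg r \land (s \land q)) is true.
        At w1: \Box \neg (\neg r \land (s \land q)) is true.
      So \Box \Box \neg (\neg r \land (s \land q)) is true at w0.
Satisfying worlds: {w0, w2, w4, w5}

4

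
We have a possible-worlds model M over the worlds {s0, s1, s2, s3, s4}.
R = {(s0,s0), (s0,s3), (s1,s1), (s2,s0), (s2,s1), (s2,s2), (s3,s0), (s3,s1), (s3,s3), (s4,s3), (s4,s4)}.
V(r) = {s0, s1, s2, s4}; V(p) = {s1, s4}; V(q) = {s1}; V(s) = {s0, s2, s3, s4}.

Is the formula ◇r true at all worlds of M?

Let φ = ◇r. Evaluate φ at each world:
  s0 (successors {s0, s3}): φ is true.
  s1 (successors {s1}): φ is true.
  s2 (successors {s0, s1, s2}): φ is true.
  s3 (successors {s0, s1, s3}): φ is true.
  s4 (successors {s3, s4}): φ is true.
For instance, at s0:
  At s0: ◇r requires r at some successor in {s0, s3}.
    r holds at s0, so ◇r is true at s0.

Yes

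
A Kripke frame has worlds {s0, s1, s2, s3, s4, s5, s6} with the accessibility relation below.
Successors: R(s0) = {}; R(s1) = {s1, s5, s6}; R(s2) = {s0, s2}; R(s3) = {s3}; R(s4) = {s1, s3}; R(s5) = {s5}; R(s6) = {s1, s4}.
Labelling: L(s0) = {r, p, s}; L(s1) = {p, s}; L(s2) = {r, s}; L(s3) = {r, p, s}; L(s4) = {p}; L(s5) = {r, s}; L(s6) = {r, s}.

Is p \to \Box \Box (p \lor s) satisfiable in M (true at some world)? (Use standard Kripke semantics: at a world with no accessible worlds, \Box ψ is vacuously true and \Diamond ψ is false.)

Yes

Let φ = p \to \Box \Box (p \lor s). Evaluate φ at each world:
  s0 (successors ∅): φ is true.
  s1 (successors {s1, s5, s6}): φ is true.
  s2 (successors {s0, s2}): φ is true.
  s3 (successors {s3}): φ is true.
  s4 (successors {s1, s3}): φ is true.
  s5 (successors {s5}): φ is true.
  s6 (successors {s1, s4}): φ is true.
Detail at s0 (witness):
  At s0: p is true, \Box \Box (p \lor s) is true, so p \to \Box \Box (p \lor s) is true.
    At s0: no accessible worlds, so \Box \Box (p \lor s) holds vacuously.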